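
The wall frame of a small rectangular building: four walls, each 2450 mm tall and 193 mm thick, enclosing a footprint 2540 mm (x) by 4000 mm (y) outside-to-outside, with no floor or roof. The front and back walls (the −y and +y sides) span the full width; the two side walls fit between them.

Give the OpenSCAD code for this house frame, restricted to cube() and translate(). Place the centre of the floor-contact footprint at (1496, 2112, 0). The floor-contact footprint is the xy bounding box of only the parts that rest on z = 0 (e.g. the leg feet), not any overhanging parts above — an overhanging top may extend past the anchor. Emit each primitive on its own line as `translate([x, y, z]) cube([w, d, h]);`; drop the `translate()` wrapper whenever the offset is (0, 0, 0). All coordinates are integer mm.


translate([226, 112, 0]) cube([2540, 193, 2450]);
translate([226, 3919, 0]) cube([2540, 193, 2450]);
translate([226, 305, 0]) cube([193, 3614, 2450]);
translate([2573, 305, 0]) cube([193, 3614, 2450]);


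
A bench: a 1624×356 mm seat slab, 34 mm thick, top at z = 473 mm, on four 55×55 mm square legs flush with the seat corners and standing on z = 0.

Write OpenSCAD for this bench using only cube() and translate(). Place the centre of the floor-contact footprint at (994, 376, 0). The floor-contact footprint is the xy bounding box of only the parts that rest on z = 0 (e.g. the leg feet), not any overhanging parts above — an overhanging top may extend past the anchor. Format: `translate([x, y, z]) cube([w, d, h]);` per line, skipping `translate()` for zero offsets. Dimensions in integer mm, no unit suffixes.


translate([182, 198, 439]) cube([1624, 356, 34]);
translate([182, 198, 0]) cube([55, 55, 439]);
translate([182, 499, 0]) cube([55, 55, 439]);
translate([1751, 198, 0]) cube([55, 55, 439]);
translate([1751, 499, 0]) cube([55, 55, 439]);


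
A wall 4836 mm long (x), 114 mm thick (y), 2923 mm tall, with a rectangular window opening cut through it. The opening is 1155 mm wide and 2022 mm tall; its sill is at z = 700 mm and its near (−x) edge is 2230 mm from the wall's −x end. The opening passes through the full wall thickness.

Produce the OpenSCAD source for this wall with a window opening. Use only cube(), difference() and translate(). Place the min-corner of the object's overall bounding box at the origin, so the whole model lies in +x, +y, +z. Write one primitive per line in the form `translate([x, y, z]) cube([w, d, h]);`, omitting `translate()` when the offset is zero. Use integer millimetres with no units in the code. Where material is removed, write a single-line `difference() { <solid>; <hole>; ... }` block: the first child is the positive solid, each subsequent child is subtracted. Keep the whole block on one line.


difference() { cube([4836, 114, 2923]); translate([2230, 0, 700]) cube([1155, 114, 2022]); }


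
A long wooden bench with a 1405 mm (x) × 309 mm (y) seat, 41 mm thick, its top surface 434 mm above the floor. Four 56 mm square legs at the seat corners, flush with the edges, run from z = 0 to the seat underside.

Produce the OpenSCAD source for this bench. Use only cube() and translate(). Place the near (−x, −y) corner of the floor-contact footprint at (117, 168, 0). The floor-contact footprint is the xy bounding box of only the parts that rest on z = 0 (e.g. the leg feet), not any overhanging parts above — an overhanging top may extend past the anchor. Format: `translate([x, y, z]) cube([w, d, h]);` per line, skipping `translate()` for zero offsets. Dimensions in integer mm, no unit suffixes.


// leg_h = 434 − 41 = 393
translate([117, 168, 393]) cube([1405, 309, 41]);
translate([117, 168, 0]) cube([56, 56, 393]);
translate([117, 421, 0]) cube([56, 56, 393]);
translate([1466, 168, 0]) cube([56, 56, 393]);
translate([1466, 421, 0]) cube([56, 56, 393]);


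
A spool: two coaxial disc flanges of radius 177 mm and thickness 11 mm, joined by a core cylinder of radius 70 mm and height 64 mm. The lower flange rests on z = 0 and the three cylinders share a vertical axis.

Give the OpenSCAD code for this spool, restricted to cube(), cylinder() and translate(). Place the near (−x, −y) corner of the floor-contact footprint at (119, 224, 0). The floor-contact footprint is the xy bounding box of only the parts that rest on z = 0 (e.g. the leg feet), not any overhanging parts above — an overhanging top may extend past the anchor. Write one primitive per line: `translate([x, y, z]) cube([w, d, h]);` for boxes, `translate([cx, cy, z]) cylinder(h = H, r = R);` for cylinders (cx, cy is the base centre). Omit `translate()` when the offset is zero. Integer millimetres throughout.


translate([296, 401, 0]) cylinder(h = 11, r = 177);
translate([296, 401, 11]) cylinder(h = 64, r = 70);
translate([296, 401, 75]) cylinder(h = 11, r = 177);


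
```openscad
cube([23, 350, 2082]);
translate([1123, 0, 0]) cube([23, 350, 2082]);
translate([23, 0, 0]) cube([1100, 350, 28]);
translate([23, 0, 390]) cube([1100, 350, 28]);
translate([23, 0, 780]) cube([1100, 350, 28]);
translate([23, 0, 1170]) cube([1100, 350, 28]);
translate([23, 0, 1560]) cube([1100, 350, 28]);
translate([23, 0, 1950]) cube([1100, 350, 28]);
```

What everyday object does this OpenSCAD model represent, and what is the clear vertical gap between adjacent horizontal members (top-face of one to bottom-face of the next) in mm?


A bookshelf. The clear shelf gap is 362 mm.

Two tall side panels with 6 horizontal boards between them — a bookshelf. The first two shelf undersides are at z = 0 and z = 390; with shelf thickness 28, the clear gap is 390 − 0 − 28 = 362 mm.


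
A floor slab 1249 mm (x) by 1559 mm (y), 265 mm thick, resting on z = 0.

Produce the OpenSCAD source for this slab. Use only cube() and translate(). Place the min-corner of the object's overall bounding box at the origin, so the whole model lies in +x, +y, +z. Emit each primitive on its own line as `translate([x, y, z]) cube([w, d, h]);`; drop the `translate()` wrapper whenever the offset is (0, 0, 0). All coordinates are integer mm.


cube([1249, 1559, 265]);


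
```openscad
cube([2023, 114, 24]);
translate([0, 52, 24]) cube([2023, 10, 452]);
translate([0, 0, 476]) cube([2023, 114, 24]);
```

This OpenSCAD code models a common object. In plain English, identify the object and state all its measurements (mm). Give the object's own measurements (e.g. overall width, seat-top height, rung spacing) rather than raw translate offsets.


An I-beam lying along x, 2023 mm long. Overall section height 500 mm. Two flanges 114 mm wide (y) and 24 mm thick, one on the floor and one at the top; a web 10 mm thick runs between them, centred on the flange width.


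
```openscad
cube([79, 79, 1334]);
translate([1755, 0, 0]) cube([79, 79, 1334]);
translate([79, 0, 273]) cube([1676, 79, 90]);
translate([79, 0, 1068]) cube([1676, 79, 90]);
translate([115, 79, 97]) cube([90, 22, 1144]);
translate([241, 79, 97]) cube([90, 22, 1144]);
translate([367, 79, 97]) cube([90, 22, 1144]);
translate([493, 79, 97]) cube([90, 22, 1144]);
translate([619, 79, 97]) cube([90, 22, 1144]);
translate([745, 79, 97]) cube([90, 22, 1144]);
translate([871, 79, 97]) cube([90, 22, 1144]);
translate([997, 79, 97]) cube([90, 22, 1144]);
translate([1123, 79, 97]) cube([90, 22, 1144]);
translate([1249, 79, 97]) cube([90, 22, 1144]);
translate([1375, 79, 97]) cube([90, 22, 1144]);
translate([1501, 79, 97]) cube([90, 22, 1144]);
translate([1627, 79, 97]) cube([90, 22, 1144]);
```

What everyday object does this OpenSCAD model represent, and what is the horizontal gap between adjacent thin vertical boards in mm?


A fence section. The picket gap is 36 mm.

Two posts, two rails, 13 pickets — a fence section. Span 1676 mm holds 13 pickets of 90 mm with 14 equal gaps: ⌊(1676 − 13·90) / 14⌋ = 36 mm.


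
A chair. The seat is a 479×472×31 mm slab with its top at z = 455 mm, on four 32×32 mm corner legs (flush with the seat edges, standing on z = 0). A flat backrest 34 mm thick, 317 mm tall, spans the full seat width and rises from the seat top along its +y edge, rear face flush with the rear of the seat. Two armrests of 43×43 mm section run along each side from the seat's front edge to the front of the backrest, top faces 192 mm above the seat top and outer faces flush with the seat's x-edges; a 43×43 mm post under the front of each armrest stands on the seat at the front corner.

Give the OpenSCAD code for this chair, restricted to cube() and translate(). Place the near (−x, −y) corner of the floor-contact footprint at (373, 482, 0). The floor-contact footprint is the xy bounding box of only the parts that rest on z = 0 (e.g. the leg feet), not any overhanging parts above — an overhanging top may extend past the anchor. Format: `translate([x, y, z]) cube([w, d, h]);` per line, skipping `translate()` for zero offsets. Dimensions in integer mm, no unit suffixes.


// leg_h = 455 - 31 = 424
// arm post h = 192 - 43 = 149
translate([373, 482, 424]) cube([479, 472, 31]);
translate([373, 482, 0]) cube([32, 32, 424]);
translate([820, 482, 0]) cube([32, 32, 424]);
translate([373, 922, 0]) cube([32, 32, 424]);
translate([820, 922, 0]) cube([32, 32, 424]);
translate([373, 920, 455]) cube([479, 34, 317]);
translate([373, 482, 604]) cube([43, 438, 43]);
translate([809, 482, 604]) cube([43, 438, 43]);
translate([373, 482, 455]) cube([43, 43, 149]);
translate([809, 482, 455]) cube([43, 43, 149]);


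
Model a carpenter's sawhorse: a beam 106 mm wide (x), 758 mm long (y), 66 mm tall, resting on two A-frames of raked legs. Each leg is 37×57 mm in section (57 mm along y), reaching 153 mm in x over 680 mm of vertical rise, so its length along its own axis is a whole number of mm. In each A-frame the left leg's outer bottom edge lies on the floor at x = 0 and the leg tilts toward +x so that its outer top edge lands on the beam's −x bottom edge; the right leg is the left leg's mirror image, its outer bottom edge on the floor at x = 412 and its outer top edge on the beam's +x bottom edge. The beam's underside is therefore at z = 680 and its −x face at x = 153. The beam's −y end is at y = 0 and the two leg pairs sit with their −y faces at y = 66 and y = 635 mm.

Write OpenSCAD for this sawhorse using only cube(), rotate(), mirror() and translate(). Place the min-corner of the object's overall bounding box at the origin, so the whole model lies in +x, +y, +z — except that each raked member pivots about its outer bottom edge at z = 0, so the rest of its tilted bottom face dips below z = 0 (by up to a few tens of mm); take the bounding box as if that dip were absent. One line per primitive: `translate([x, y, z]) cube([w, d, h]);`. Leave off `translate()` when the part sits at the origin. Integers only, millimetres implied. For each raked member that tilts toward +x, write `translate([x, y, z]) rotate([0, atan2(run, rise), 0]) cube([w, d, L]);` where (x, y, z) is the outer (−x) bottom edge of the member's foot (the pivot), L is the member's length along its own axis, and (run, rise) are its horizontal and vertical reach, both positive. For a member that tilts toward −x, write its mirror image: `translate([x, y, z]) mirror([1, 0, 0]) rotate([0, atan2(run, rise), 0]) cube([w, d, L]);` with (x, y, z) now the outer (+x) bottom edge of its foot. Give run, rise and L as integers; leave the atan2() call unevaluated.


translate([153, 0, 680]) cube([106, 758, 66]);
translate([0, 66, 0]) rotate([0, atan2(153, 680), 0]) cube([37, 57, 697]);
translate([412, 66, 0]) mirror([1, 0, 0]) rotate([0, atan2(153, 680), 0]) cube([37, 57, 697]);
translate([0, 635, 0]) rotate([0, atan2(153, 680), 0]) cube([37, 57, 697]);
translate([412, 635, 0]) mirror([1, 0, 0]) rotate([0, atan2(153, 680), 0]) cube([37, 57, 697]);


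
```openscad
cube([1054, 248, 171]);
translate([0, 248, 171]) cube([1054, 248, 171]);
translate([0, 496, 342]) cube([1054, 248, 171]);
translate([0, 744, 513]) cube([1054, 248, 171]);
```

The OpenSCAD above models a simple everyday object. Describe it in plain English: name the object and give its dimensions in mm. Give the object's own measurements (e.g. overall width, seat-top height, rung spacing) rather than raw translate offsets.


A straight staircase of 4 solid steps. Each step is 1054 mm wide (x), 248 mm deep (y, the going) and 171 mm tall (the rise). The first step rests on the floor; each subsequent step sits one going further in +y and one rise higher in +z, directly behind and above the previous step with no overlap.


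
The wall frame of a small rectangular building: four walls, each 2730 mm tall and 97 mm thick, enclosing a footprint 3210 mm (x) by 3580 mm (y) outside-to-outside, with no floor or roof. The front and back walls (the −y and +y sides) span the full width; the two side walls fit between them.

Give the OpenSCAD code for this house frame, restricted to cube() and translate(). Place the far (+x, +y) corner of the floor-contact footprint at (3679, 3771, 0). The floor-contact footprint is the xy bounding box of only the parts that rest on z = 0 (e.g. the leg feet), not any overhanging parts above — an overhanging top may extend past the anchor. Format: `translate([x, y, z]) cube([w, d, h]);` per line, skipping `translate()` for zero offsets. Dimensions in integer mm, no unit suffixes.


translate([469, 191, 0]) cube([3210, 97, 2730]);
translate([469, 3674, 0]) cube([3210, 97, 2730]);
translate([469, 288, 0]) cube([97, 3386, 2730]);
translate([3582, 288, 0]) cube([97, 3386, 2730]);


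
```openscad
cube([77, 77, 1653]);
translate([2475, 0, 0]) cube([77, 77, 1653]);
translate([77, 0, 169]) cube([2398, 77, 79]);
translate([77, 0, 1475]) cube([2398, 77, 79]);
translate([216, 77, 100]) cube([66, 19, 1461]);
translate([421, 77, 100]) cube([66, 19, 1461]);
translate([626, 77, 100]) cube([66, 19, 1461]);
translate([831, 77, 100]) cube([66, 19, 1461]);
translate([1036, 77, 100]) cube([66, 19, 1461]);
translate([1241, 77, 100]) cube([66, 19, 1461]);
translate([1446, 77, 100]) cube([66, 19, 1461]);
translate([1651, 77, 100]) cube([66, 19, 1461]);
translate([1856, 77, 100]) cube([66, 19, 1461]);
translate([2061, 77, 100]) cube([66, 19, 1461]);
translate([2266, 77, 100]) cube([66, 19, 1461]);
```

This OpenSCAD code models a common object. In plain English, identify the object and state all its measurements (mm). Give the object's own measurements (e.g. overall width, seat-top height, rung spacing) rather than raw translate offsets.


A fence section. Two 77×77 mm posts, 1653 mm tall, stand on the floor with a clear span of 2398 mm between their inner faces. Two horizontal rails of 77×79 mm section span the gap between the posts with their undersides at z = 169 mm and z = 1475 mm, flush with the posts' −y face. 11 pickets, each 66 mm wide, 19 mm thick and 1461 mm tall, are fixed to the +y face of the rails with their bottoms at z = 100 mm, spaced across the span with a 139 mm gap after the −x post and between neighbouring pickets, with 143 mm left before the +x post.


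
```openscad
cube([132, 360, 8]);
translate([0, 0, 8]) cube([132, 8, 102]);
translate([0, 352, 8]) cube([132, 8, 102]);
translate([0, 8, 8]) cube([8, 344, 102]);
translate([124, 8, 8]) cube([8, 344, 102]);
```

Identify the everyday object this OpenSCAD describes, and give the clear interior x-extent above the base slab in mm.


An open box. The internal width is 116 mm.

A 132×360 base slab with four walls standing on it — an open box. The base is 132 mm wide and the walls are 8 mm thick, so the internal width is 132 − 2 × 8 = 116 mm.


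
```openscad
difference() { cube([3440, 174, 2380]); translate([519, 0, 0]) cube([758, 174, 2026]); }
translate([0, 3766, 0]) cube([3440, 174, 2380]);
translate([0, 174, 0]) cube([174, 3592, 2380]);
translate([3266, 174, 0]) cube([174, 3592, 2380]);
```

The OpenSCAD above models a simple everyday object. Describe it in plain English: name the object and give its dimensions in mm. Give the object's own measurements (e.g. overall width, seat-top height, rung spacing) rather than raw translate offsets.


A single room: four walls, each 2380 mm tall and 174 mm thick, enclosing an outside footprint 3440×3940 mm (x × y), no floor or roof. The front and back walls (−y and +y sides) run the full x-width; the side walls fit between their inner faces. A door opening 758 mm wide and 2026 mm tall is cut through the front wall from the floor up, its −x edge 519 mm from the wall's −x end.


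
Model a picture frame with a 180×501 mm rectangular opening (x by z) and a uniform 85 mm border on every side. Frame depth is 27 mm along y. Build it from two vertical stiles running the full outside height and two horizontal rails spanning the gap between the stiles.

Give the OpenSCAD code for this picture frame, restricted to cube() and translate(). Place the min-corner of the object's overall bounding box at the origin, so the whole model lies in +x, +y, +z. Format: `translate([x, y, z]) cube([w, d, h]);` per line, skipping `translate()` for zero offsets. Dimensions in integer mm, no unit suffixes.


cube([85, 27, 671]);
translate([265, 0, 0]) cube([85, 27, 671]);
translate([85, 0, 0]) cube([180, 27, 85]);
translate([85, 0, 586]) cube([180, 27, 85]);


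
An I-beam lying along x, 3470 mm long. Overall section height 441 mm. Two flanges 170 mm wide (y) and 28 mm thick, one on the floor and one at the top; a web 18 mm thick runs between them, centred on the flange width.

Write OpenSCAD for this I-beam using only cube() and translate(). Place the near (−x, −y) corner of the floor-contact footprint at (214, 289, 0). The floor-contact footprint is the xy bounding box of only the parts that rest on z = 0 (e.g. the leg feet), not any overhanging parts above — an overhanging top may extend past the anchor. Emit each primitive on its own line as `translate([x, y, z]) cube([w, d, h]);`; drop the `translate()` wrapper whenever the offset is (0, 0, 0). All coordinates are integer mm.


translate([214, 289, 0]) cube([3470, 170, 28]);
translate([214, 365, 28]) cube([3470, 18, 385]);
translate([214, 289, 413]) cube([3470, 170, 28]);


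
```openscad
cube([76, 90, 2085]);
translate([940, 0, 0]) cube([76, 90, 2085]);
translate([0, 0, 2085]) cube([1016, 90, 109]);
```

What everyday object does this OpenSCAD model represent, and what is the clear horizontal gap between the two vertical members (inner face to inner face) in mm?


A door frame. The clear opening width is 864 mm.

Two 2085 mm tall posts with a header on top — a door frame. The left jamb is 76 mm wide at x = 0; the right jamb starts at x = 940. The clear opening is 940 − 76 = 864 mm.


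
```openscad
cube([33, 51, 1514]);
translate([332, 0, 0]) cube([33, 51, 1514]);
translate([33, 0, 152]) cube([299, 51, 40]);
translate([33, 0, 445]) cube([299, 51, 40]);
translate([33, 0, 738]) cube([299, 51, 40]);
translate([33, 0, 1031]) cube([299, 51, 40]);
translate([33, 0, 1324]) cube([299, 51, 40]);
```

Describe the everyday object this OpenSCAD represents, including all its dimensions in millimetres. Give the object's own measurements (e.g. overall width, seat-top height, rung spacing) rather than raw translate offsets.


A straight ladder. Two 33×51 mm vertical rails, 1514 mm tall, stand 365 mm apart (outside-to-outside) with their front faces coplanar on the −y side. 5 rungs, each 51 mm deep and 40 mm tall, span between the inner faces of the rails, front faces flush with the rails. The lowest rung's underside is at z = 152 mm and rungs are spaced 293 mm apart (underside to underside).


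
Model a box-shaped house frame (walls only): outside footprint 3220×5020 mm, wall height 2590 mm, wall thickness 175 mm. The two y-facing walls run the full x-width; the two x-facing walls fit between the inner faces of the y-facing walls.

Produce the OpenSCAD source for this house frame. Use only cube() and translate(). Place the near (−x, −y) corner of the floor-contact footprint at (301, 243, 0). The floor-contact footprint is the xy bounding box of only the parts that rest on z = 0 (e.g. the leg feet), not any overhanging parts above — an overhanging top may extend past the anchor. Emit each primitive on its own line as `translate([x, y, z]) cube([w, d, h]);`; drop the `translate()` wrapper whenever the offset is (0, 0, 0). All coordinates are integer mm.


translate([301, 243, 0]) cube([3220, 175, 2590]);
translate([301, 5088, 0]) cube([3220, 175, 2590]);
translate([301, 418, 0]) cube([175, 4670, 2590]);
translate([3346, 418, 0]) cube([175, 4670, 2590]);


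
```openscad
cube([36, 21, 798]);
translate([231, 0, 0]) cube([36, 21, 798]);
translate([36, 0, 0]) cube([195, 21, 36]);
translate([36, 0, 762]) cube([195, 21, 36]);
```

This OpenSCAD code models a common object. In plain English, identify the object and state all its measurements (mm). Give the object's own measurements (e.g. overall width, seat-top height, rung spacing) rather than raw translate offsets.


A rectangular picture frame lying in the x–z plane (depth along y). The opening is 195 mm wide (x) by 726 mm tall (z), surrounded by a border 36 mm wide on all four sides. The frame is 21 mm deep and is made of two full-height vertical stiles with two horizontal rails fitted between them.


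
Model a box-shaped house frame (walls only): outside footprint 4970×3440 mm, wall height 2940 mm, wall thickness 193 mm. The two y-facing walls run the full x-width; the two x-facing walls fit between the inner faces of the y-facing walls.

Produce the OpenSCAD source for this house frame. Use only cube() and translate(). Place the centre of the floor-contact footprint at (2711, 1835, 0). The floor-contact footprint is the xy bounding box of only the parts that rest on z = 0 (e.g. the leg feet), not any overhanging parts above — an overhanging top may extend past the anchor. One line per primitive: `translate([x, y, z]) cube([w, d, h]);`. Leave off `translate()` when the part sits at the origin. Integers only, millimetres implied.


translate([226, 115, 0]) cube([4970, 193, 2940]);
translate([226, 3362, 0]) cube([4970, 193, 2940]);
translate([226, 308, 0]) cube([193, 3054, 2940]);
translate([5003, 308, 0]) cube([193, 3054, 2940]);


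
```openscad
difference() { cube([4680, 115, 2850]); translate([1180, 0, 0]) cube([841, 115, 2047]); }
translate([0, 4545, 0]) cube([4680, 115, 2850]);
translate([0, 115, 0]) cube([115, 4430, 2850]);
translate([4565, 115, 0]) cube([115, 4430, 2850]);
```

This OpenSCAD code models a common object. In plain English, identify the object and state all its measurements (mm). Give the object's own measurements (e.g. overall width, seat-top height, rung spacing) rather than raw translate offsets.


A single room: four walls, each 2850 mm tall and 115 mm thick, enclosing an outside footprint 4680×4660 mm (x × y), no floor or roof. The front and back walls (−y and +y sides) run the full x-width; the side walls fit between their inner faces. A door opening 841 mm wide and 2047 mm tall is cut through the front wall from the floor up, its −x edge 1180 mm from the wall's −x end.


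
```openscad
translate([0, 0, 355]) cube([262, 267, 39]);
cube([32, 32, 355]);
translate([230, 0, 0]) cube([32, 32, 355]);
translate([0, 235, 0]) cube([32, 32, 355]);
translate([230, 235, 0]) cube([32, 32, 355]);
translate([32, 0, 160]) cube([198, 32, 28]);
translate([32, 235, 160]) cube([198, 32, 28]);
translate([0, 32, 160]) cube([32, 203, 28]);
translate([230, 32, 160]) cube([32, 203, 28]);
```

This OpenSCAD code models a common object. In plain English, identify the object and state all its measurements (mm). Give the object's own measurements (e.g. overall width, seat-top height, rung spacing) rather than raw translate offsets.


A simple wooden stool: a rectangular seat 262 mm (x) by 267 mm (y), 39 mm thick, top face at z = 394 mm, on four square legs, each 32×32 mm in cross-section. The legs rest on z = 0, each flush with a corner of the seat. Four stretchers, 32 mm wide and 28 mm tall, connect adjacent legs with their undersides at z = 160 mm, each running between the inner faces of the legs it joins and aligned with the legs' outer faces on the other axis.


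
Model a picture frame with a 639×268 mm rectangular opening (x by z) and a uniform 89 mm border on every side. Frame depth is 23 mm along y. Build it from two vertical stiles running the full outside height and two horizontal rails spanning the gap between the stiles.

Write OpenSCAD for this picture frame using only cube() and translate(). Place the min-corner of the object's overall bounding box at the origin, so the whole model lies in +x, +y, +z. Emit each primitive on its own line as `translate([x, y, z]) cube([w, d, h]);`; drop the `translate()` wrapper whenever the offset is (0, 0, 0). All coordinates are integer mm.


cube([89, 23, 446]);
translate([728, 0, 0]) cube([89, 23, 446]);
translate([89, 0, 0]) cube([639, 23, 89]);
translate([89, 0, 357]) cube([639, 23, 89]);


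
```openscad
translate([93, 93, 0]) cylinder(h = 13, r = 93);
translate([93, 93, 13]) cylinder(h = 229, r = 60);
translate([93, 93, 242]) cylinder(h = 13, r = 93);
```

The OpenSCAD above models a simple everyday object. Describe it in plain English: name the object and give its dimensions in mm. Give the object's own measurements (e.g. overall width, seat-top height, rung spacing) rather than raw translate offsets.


A spool: two coaxial disc flanges of radius 93 mm and thickness 13 mm, joined by a core cylinder of radius 60 mm and height 229 mm. The lower flange rests on z = 0 and the three cylinders share a vertical axis.


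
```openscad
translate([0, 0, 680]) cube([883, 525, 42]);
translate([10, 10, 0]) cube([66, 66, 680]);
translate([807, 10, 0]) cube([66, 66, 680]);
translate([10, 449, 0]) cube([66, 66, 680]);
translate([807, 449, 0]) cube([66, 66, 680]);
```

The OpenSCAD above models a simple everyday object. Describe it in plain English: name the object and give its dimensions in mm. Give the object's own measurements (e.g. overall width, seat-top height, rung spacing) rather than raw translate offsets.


A rectangular dining table. The top is 883×525×42 mm with its upper surface at z = 722 mm. It stands on four 66×66 mm square legs, each inset 10 mm from the nearest pair of top edges, running from the floor to the underside of the top.


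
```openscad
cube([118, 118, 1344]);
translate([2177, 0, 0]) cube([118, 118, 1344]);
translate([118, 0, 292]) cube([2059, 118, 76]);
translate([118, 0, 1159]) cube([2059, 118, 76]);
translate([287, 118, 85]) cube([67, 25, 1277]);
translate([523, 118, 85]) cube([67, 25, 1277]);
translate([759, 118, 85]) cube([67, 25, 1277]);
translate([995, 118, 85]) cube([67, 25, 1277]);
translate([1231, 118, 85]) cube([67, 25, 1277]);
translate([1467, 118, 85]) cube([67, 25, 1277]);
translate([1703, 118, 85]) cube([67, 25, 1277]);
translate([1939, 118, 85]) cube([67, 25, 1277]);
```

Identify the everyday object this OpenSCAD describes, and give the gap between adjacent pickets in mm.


A fence section. The picket gap is 169 mm.

Two posts, two rails, 8 pickets — a fence section. Span 2059 mm holds 8 pickets of 67 mm with 9 equal gaps: ⌊(2059 − 8·67) / 9⌋ = 169 mm.


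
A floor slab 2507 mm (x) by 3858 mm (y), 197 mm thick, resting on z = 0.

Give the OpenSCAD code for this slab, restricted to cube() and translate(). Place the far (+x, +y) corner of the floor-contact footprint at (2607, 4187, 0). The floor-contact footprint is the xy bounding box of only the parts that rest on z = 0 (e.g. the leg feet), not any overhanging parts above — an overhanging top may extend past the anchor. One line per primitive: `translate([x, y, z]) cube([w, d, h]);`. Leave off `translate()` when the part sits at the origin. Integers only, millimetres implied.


translate([100, 329, 0]) cube([2507, 3858, 197]);


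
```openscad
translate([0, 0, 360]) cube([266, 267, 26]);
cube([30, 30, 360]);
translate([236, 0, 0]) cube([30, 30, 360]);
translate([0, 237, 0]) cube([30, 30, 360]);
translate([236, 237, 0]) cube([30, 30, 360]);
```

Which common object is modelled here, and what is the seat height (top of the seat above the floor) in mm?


A stool. The seat height is 386 mm.

A 266×267×26 slab at z = 360 on four corner posts — a stool. The seat top is 360 + 26 = 386 mm.


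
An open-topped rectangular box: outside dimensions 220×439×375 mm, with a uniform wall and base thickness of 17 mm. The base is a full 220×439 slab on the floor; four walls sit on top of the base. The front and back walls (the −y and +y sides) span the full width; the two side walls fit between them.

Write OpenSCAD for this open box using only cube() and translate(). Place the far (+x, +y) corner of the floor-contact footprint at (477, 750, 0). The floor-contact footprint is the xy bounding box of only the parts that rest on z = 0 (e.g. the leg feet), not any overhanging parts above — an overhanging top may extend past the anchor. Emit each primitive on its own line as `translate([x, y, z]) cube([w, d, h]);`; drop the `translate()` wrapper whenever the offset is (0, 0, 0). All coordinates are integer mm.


translate([257, 311, 0]) cube([220, 439, 17]);
translate([257, 311, 17]) cube([220, 17, 358]);
translate([257, 733, 17]) cube([220, 17, 358]);
translate([257, 328, 17]) cube([17, 405, 358]);
translate([460, 328, 17]) cube([17, 405, 358]);


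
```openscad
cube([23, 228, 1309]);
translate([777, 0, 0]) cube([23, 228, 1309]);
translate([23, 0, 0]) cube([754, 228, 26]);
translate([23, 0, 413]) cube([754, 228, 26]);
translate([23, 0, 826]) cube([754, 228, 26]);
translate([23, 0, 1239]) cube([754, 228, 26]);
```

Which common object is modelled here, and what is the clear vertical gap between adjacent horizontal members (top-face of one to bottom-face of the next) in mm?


A bookshelf. The clear shelf gap is 387 mm.

Two tall side panels with 4 horizontal boards between them — a bookshelf. The first two shelf undersides are at z = 0 and z = 413; with shelf thickness 26, the clear gap is 413 − 0 − 26 = 387 mm.


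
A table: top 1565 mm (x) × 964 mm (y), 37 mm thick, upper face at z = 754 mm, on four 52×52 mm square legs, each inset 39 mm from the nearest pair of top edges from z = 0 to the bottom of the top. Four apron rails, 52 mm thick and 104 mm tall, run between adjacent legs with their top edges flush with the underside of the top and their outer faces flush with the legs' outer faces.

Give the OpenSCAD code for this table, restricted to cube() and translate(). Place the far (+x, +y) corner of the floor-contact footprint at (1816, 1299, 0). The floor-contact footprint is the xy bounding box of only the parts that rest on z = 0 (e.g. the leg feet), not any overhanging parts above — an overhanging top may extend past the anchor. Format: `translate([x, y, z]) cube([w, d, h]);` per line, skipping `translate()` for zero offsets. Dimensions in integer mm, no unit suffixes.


translate([290, 374, 717]) cube([1565, 964, 37]);
translate([329, 413, 0]) cube([52, 52, 717]);
translate([1764, 413, 0]) cube([52, 52, 717]);
translate([329, 1247, 0]) cube([52, 52, 717]);
translate([1764, 1247, 0]) cube([52, 52, 717]);
translate([381, 413, 613]) cube([1383, 52, 104]);
translate([381, 1247, 613]) cube([1383, 52, 104]);
translate([329, 465, 613]) cube([52, 782, 104]);
translate([1764, 465, 613]) cube([52, 782, 104]);


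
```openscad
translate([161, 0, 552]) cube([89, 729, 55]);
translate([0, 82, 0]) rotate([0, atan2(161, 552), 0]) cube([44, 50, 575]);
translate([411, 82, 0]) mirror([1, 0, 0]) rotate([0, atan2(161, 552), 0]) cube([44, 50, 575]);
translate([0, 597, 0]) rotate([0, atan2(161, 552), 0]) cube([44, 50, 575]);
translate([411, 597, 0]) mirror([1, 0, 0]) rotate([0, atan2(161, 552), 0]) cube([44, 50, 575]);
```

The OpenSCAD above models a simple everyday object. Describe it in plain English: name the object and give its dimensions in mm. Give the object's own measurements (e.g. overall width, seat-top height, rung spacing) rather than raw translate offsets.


A sawhorse. A 89×729×55 mm beam (x, y, z) sits on two A-frame leg pairs. Each pair is two raked legs of 44×50 mm section (50 mm along y) splaying symmetrically in x. Each leg rises 552 mm vertically over 161 mm of horizontal reach and is 575 mm long along its own axis. Every leg's outer bottom edge rests on the floor and its outer top edge meets a bottom edge of the beam — the left legs (tilting toward +x) meet the beam's −x bottom edge, the right legs (their mirror images, tilting toward −x) meet its +x bottom edge — so the leg tops tuck under the beam, the beam's underside is 552 mm above the floor, and the feet are 411 mm apart outside-to-outside with the beam centred between them. The two leg pairs are set in 82 mm from either end of the beam.


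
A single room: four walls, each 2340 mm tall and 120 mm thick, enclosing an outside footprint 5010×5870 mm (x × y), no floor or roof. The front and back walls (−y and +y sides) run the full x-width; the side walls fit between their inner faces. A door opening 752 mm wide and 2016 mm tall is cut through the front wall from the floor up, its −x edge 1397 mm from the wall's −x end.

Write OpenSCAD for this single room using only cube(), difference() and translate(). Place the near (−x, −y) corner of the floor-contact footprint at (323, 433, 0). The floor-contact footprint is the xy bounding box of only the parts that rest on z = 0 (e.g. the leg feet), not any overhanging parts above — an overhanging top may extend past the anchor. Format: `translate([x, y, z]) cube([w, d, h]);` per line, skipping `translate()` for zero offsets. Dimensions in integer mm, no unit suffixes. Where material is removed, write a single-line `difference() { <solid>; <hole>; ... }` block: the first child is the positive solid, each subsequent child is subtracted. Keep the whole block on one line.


difference() { translate([323, 433, 0]) cube([5010, 120, 2340]); translate([1720, 433, 0]) cube([752, 120, 2016]); }
translate([323, 6183, 0]) cube([5010, 120, 2340]);
translate([323, 553, 0]) cube([120, 5630, 2340]);
translate([5213, 553, 0]) cube([120, 5630, 2340]);


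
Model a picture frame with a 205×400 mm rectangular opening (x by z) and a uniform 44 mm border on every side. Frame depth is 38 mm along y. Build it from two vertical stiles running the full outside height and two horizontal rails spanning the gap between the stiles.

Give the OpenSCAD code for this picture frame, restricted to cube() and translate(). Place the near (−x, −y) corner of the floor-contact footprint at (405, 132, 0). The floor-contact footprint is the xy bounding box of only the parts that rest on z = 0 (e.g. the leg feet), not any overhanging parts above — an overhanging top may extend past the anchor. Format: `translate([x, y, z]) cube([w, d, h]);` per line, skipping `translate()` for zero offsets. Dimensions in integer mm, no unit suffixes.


translate([405, 132, 0]) cube([44, 38, 488]);
translate([654, 132, 0]) cube([44, 38, 488]);
translate([449, 132, 0]) cube([205, 38, 44]);
translate([449, 132, 444]) cube([205, 38, 44]);


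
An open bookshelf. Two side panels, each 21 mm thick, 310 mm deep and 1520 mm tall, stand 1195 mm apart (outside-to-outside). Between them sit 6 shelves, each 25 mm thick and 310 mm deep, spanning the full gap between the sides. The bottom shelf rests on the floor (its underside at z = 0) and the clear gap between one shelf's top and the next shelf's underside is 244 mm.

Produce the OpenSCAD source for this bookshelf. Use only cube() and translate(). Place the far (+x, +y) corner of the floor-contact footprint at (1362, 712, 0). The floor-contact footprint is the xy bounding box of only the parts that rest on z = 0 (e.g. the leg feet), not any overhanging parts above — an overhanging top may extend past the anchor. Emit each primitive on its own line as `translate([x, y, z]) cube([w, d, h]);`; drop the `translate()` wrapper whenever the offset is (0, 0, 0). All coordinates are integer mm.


translate([167, 402, 0]) cube([21, 310, 1520]);
translate([1341, 402, 0]) cube([21, 310, 1520]);
translate([188, 402, 0]) cube([1153, 310, 25]);
translate([188, 402, 269]) cube([1153, 310, 25]);
translate([188, 402, 538]) cube([1153, 310, 25]);
translate([188, 402, 807]) cube([1153, 310, 25]);
translate([188, 402, 1076]) cube([1153, 310, 25]);
translate([188, 402, 1345]) cube([1153, 310, 25]);


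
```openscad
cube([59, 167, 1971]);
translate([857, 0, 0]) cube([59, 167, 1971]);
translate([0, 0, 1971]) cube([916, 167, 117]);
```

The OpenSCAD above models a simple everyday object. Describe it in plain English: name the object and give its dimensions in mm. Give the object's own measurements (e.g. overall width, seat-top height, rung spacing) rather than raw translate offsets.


A door frame. The clear opening is 798 mm wide and 1971 mm high. Two 59 mm wide jambs, 167 mm deep, stand either side of the opening from the floor to the top of the opening. A 117 mm thick head sits across the top of both jambs, spanning the full outside width of the frame.


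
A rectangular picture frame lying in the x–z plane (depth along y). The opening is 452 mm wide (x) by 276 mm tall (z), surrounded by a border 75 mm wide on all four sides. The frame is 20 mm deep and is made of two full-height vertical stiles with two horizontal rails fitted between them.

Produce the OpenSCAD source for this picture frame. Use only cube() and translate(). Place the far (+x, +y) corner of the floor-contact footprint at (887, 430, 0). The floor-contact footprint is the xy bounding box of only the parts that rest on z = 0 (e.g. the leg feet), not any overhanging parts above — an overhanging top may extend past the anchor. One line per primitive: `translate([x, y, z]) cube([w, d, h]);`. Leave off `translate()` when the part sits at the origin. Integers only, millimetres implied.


translate([285, 410, 0]) cube([75, 20, 426]);
translate([812, 410, 0]) cube([75, 20, 426]);
translate([360, 410, 0]) cube([452, 20, 75]);
translate([360, 410, 351]) cube([452, 20, 75]);


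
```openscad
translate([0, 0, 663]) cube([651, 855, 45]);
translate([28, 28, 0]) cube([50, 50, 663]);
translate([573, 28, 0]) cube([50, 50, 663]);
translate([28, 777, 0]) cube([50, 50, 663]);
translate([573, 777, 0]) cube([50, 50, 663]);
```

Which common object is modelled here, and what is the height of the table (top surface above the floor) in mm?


A table. The table height is 708 mm.

A 651×855×45 slab sits at z = 663 on four 50 mm square posts — a table. The top surface is at 663 + 45 = 708 mm.


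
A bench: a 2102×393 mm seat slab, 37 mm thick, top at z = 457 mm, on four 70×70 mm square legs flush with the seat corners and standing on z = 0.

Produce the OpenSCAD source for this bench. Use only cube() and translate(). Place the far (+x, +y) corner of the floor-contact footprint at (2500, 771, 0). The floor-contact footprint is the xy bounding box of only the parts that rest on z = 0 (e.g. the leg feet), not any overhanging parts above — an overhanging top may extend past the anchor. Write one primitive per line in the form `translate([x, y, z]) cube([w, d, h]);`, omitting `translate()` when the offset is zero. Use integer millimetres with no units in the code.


translate([398, 378, 420]) cube([2102, 393, 37]);
translate([398, 378, 0]) cube([70, 70, 420]);
translate([398, 701, 0]) cube([70, 70, 420]);
translate([2430, 378, 0]) cube([70, 70, 420]);
translate([2430, 701, 0]) cube([70, 70, 420]);


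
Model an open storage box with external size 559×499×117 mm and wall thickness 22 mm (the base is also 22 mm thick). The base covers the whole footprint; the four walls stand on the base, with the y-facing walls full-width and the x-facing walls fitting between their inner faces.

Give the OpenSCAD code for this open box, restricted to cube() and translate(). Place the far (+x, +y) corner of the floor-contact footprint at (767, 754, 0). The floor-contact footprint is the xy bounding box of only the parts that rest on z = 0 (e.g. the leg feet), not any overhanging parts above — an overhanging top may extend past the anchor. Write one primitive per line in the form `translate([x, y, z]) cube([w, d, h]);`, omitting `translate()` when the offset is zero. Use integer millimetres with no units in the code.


translate([208, 255, 0]) cube([559, 499, 22]);
translate([208, 255, 22]) cube([559, 22, 95]);
translate([208, 732, 22]) cube([559, 22, 95]);
translate([208, 277, 22]) cube([22, 455, 95]);
translate([745, 277, 22]) cube([22, 455, 95]);
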